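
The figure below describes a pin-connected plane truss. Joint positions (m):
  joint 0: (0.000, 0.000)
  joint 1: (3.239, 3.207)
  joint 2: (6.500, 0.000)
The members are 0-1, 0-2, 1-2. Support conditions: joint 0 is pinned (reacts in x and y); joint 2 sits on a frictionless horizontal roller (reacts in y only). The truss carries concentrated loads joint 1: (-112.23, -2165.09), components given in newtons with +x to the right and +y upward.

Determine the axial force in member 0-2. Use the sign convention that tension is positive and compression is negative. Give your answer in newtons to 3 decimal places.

1040.742

N=3 nodes, M=3 members, R=3 reactions → 2N=6, M+R=6
member 0 (0-1): L=4.5581, (cx,cy)=(0.7106,0.7036)
member 1 (0-2): L=6.5000, (cx,cy)=(1.0000,0.0000)
member 2 (1-2): L=4.5737, (cx,cy)=(0.7130,-0.7012)
solve A·x = −loads:
  F[0-1] = -1622.5147 N (compression)
  F[0-2] = +1040.7425 N (tension)
  F[1-2] = -1459.6967 N (compression)
  Rx@0 = +112.2300 N
  Ry@0 = +1141.5816 N
  Ry@2 = +1023.5084 N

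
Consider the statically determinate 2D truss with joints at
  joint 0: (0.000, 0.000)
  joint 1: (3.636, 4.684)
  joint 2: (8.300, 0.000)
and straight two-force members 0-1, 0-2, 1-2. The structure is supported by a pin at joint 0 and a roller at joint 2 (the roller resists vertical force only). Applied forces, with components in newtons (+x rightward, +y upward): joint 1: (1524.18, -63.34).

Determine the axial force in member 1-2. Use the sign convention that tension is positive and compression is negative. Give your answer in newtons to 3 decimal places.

-1253.001

N=3 nodes, M=3 members, R=3 reactions → 2N=6, M+R=6
member 0 (0-1): L=5.9296, (cx,cy)=(0.6132,0.7899)
member 1 (0-2): L=8.3000, (cx,cy)=(1.0000,0.0000)
member 2 (1-2): L=6.6100, (cx,cy)=(0.7056,-0.7086)
solve A·x = −loads:
  F[0-1] = +1043.8343 N (tension)
  F[0-2] = +884.1080 N (tension)
  F[1-2] = -1253.0012 N (compression)
  Rx@0 = -1524.1800 N
  Ry@0 = -824.5592 N
  Ry@2 = +887.8992 N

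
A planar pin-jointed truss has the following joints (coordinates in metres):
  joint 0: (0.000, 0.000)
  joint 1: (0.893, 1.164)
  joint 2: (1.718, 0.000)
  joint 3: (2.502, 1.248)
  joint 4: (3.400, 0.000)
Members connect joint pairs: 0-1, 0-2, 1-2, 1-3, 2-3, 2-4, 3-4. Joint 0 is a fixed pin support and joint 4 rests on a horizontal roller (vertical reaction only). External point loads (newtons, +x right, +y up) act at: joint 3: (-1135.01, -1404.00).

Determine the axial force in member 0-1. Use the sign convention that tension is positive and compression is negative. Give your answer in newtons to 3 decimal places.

-992.473

N=5 nodes, M=7 members, R=3 reactions → 2N=10, M+R=10
member 0 (0-1): L=1.4671, (cx,cy)=(0.6087,0.7934)
member 1 (0-2): L=1.7180, (cx,cy)=(1.0000,0.0000)
member 2 (1-2): L=1.4267, (cx,cy)=(0.5783,-0.8159)
member 3 (1-3): L=1.6112, (cx,cy)=(0.9986,0.0521)
member 4 (2-3): L=1.4738, (cx,cy)=(0.5319,0.8468)
member 5 (2-4): L=1.6820, (cx,cy)=(1.0000,0.0000)
member 6 (3-4): L=1.5375, (cx,cy)=(0.5841,-0.8117)
solve A·x = −loads:
  F[0-1] = -992.4727 N (compression)
  F[0-2] = -530.9027 N (compression)
  F[1-2] = +893.4467 N (tension)
  F[1-3] = -1122.2697 N (compression)
  F[2-3] = -860.8256 N (compression)
  F[2-4] = +443.6490 N (tension)
  F[3-4] = -759.5886 N (compression)
  Rx@0 = +1135.0100 N
  Ry@0 = +787.4366 N
  Ry@4 = +616.5634 N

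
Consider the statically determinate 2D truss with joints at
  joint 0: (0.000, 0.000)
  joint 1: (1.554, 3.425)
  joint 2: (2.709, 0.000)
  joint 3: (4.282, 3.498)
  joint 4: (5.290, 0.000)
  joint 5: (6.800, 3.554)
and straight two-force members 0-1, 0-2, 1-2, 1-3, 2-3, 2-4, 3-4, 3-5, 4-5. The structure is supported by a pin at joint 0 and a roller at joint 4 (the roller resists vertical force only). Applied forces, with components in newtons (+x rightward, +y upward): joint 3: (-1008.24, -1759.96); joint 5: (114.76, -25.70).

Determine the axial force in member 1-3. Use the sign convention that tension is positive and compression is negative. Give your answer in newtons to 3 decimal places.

N=6 nodes, M=9 members, R=3 reactions → 2N=12, M+R=12
member 0 (0-1): L=3.7611, (cx,cy)=(0.4132,0.9106)
member 1 (0-2): L=2.7090, (cx,cy)=(1.0000,0.0000)
member 2 (1-2): L=3.6145, (cx,cy)=(0.3195,-0.9476)
member 3 (1-3): L=2.7290, (cx,cy)=(0.9996,0.0267)
member 4 (2-3): L=3.8354, (cx,cy)=(0.4101,0.9120)
member 5 (2-4): L=2.5810, (cx,cy)=(1.0000,0.0000)
member 6 (3-4): L=3.6403, (cx,cy)=(0.2769,-0.9609)
member 7 (3-5): L=2.5186, (cx,cy)=(0.9998,0.0222)
member 8 (4-5): L=3.8615, (cx,cy)=(0.3910,0.9204)
solve A·x = −loads:
  F[0-1] = -1007.6533 N (compression)
  F[0-2] = -477.1360 N (compression)
  F[1-2] = +948.0768 N (tension)
  F[1-3] = -719.5555 N (compression)
  F[2-3] = -985.0236 N (compression)
  F[2-4] = +229.8019 N (tension)
  F[3-4] = -873.6816 N (compression)
  F[3-5] = +126.9095 N (tension)
  F[4-5] = -30.9893 N (compression)
  Rx@0 = +893.4800 N
  Ry@0 = +917.6180 N
  Ry@4 = +868.0420 N

-719.555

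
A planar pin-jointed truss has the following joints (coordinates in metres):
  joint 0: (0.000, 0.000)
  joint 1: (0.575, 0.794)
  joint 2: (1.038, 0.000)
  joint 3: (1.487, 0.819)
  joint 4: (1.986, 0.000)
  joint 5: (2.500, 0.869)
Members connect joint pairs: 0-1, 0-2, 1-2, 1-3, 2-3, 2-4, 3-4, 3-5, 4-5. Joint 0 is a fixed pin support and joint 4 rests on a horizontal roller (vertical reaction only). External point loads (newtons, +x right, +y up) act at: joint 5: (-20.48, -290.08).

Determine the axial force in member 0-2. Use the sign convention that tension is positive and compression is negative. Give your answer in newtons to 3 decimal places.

-68.359

N=6 nodes, M=9 members, R=3 reactions → 2N=12, M+R=12
member 0 (0-1): L=0.9803, (cx,cy)=(0.5865,0.8099)
member 1 (0-2): L=1.0380, (cx,cy)=(1.0000,0.0000)
member 2 (1-2): L=0.9191, (cx,cy)=(0.5037,-0.8639)
member 3 (1-3): L=0.9123, (cx,cy)=(0.9996,0.0274)
member 4 (2-3): L=0.9340, (cx,cy)=(0.4807,0.8769)
member 5 (2-4): L=0.9480, (cx,cy)=(1.0000,0.0000)
member 6 (3-4): L=0.9590, (cx,cy)=(0.5203,-0.8540)
member 7 (3-5): L=1.0142, (cx,cy)=(0.9988,0.0493)
member 8 (4-5): L=1.0096, (cx,cy)=(0.5091,0.8607)
solve A·x = −loads:
  F[0-1] = +81.6307 N (tension)
  F[0-2] = -68.3591 N (compression)
  F[1-2] = -73.8348 N (compression)
  F[1-3] = +85.1043 N (tension)
  F[2-3] = +72.7391 N (tension)
  F[2-4] = -140.5199 N (compression)
  F[3-4] = -68.4241 N (compression)
  F[3-5] = +155.8312 N (tension)
  F[4-5] = -345.9497 N (compression)
  Rx@0 = +20.4800 N
  Ry@0 = -66.1148 N
  Ry@4 = +356.1948 N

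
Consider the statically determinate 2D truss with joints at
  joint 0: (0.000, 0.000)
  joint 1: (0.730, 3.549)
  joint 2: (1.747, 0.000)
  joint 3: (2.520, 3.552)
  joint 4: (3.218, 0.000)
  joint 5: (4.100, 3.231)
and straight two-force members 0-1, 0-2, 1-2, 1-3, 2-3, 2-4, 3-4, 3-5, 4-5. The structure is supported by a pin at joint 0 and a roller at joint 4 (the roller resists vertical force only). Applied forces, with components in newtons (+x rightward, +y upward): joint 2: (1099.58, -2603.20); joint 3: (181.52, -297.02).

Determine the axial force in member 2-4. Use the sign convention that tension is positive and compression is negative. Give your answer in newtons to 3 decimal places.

N=6 nodes, M=9 members, R=3 reactions → 2N=12, M+R=12
member 0 (0-1): L=3.6233, (cx,cy)=(0.2015,0.9795)
member 1 (0-2): L=1.7470, (cx,cy)=(1.0000,0.0000)
member 2 (1-2): L=3.6918, (cx,cy)=(0.2755,-0.9613)
member 3 (1-3): L=1.7900, (cx,cy)=(1.0000,0.0017)
member 4 (2-3): L=3.6351, (cx,cy)=(0.2126,0.9771)
member 5 (2-4): L=1.4710, (cx,cy)=(1.0000,0.0000)
member 6 (3-4): L=3.6199, (cx,cy)=(0.1928,-0.9812)
member 7 (3-5): L=1.6123, (cx,cy)=(0.9800,-0.1991)
member 8 (4-5): L=3.3492, (cx,cy)=(0.2633,0.9647)
solve A·x = −loads:
  F[0-1] = -1076.0964 N (compression)
  F[0-2] = +1497.9052 N (tension)
  F[1-2] = +1095.5486 N (tension)
  F[1-3] = -518.5993 N (compression)
  F[2-3] = +1586.3197 N (tension)
  F[2-4] = +362.7930 N (tension)
  F[3-4] = -1881.4985 N (compression)
  F[3-5] = -0.0000 N (compression)
  F[4-5] = +0.0000 N (tension)
  Rx@0 = -1281.1000 N
  Ry@0 = +1054.0299 N
  Ry@4 = +1846.1901 N

362.793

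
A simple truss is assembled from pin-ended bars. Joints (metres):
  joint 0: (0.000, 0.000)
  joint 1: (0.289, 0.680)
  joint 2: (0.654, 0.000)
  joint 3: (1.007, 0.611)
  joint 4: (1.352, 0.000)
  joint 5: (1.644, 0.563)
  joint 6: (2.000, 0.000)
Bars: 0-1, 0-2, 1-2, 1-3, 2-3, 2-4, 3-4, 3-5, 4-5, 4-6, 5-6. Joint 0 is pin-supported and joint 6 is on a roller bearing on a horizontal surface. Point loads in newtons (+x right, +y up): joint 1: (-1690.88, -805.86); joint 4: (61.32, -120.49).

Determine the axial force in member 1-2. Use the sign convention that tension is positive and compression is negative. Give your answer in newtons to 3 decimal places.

464.587

N=7 nodes, M=11 members, R=3 reactions → 2N=14, M+R=14
member 0 (0-1): L=0.7389, (cx,cy)=(0.3911,0.9203)
member 1 (0-2): L=0.6540, (cx,cy)=(1.0000,0.0000)
member 2 (1-2): L=0.7718, (cx,cy)=(0.4729,-0.8811)
member 3 (1-3): L=0.7213, (cx,cy)=(0.9954,-0.0957)
member 4 (2-3): L=0.7056, (cx,cy)=(0.5003,0.8659)
member 5 (2-4): L=0.6980, (cx,cy)=(1.0000,0.0000)
member 6 (3-4): L=0.7017, (cx,cy)=(0.4917,-0.8708)
member 7 (3-5): L=0.6388, (cx,cy)=(0.9972,-0.0751)
member 8 (4-5): L=0.6342, (cx,cy)=(0.4604,0.8877)
member 9 (4-6): L=0.6480, (cx,cy)=(1.0000,0.0000)
member 10 (5-6): L=0.6661, (cx,cy)=(0.5344,-0.8452)
solve A·x = −loads:
  F[0-1] = -1416.1767 N (compression)
  F[0-2] = -1075.6357 N (compression)
  F[1-2] = +464.5867 N (tension)
  F[1-3] = +921.4596 N (tension)
  F[2-3] = -472.7507 N (compression)
  F[2-4] = -619.4185 N (compression)
  F[3-4] = +535.1827 N (tension)
  F[3-5] = +418.7830 N (tension)
  F[4-5] = -389.2431 N (compression)
  F[4-6] = -238.3880 N (compression)
  F[5-6] = +446.0479 N (tension)
  Rx@0 = +1629.5600 N
  Ry@0 = +1303.3512 N
  Ry@6 = -377.0012 N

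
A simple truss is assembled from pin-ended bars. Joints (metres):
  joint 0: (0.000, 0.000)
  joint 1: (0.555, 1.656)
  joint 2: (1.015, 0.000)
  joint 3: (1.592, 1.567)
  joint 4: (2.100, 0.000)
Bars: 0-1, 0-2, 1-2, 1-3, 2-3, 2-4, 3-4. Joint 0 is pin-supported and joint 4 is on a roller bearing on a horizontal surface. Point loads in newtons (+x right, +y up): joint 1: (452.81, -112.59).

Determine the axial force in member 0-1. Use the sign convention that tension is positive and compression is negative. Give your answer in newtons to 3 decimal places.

N=5 nodes, M=7 members, R=3 reactions → 2N=10, M+R=10
member 0 (0-1): L=1.7465, (cx,cy)=(0.3178,0.9482)
member 1 (0-2): L=1.0150, (cx,cy)=(1.0000,0.0000)
member 2 (1-2): L=1.7187, (cx,cy)=(0.2676,-0.9635)
member 3 (1-3): L=1.0408, (cx,cy)=(0.9963,-0.0855)
member 4 (2-3): L=1.6699, (cx,cy)=(0.3455,0.9384)
member 5 (2-4): L=1.0850, (cx,cy)=(1.0000,0.0000)
member 6 (3-4): L=1.6473, (cx,cy)=(0.3084,-0.9513)
solve A·x = −loads:
  F[0-1] = +289.2307 N (tension)
  F[0-2] = +360.9002 N (tension)
  F[1-2] = -378.3486 N (compression)
  F[1-3] = -260.5920 N (compression)
  F[2-3] = +388.4740 N (tension)
  F[2-4] = +125.4047 N (tension)
  F[3-4] = -406.6485 N (compression)
  Rx@0 = -452.8100 N
  Ry@0 = -274.2390 N
  Ry@4 = +386.8290 N

289.231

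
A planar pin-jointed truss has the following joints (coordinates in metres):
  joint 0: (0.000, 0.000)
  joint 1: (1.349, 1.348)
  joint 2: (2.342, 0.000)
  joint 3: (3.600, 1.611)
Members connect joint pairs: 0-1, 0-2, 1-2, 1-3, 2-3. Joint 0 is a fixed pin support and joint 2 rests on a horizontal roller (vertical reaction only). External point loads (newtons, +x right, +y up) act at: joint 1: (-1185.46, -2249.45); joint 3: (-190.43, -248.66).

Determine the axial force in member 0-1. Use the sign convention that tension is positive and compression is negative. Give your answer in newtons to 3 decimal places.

-2310.984

N=4 nodes, M=5 members, R=3 reactions → 2N=8, M+R=8
member 0 (0-1): L=1.9071, (cx,cy)=(0.7074,0.7068)
member 1 (0-2): L=2.3420, (cx,cy)=(1.0000,0.0000)
member 2 (1-2): L=1.6743, (cx,cy)=(0.5931,-0.8051)
member 3 (1-3): L=2.2663, (cx,cy)=(0.9932,0.1160)
member 4 (2-3): L=2.0440, (cx,cy)=(0.6155,0.7882)
solve A·x = −loads:
  F[0-1] = -2310.9842 N (compression)
  F[0-2] = +258.8284 N (tension)
  F[1-2] = -764.4249 N (compression)
  F[1-3] = +4.1479 N (tension)
  F[2-3] = -316.1029 N (compression)
  Rx@0 = +1375.8900 N
  Ry@0 = +1633.5066 N
  Ry@2 = +864.6034 N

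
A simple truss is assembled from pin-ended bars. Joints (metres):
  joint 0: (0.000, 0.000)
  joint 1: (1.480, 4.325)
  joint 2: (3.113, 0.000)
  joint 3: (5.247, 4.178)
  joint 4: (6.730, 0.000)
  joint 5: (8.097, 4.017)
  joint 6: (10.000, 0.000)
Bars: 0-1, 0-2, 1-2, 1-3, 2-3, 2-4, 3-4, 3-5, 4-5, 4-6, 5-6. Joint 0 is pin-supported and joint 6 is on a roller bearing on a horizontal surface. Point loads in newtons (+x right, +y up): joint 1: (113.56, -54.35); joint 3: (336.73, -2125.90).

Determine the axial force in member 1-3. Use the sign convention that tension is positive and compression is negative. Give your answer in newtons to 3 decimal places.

N=7 nodes, M=11 members, R=3 reactions → 2N=14, M+R=14
member 0 (0-1): L=4.5712, (cx,cy)=(0.3238,0.9461)
member 1 (0-2): L=3.1130, (cx,cy)=(1.0000,0.0000)
member 2 (1-2): L=4.6230, (cx,cy)=(0.3532,-0.9355)
member 3 (1-3): L=3.7699, (cx,cy)=(0.9992,-0.0390)
member 4 (2-3): L=4.6914, (cx,cy)=(0.4549,0.8906)
member 5 (2-4): L=3.6170, (cx,cy)=(1.0000,0.0000)
member 6 (3-4): L=4.4334, (cx,cy)=(0.3345,-0.9424)
member 7 (3-5): L=2.8545, (cx,cy)=(0.9984,-0.0564)
member 8 (4-5): L=4.2432, (cx,cy)=(0.3222,0.9467)
member 9 (4-6): L=3.2700, (cx,cy)=(1.0000,0.0000)
member 10 (5-6): L=4.4450, (cx,cy)=(0.4281,-0.9037)
solve A·x = −loads:
  F[0-1] = -916.3002 N (compression)
  F[0-2] = +746.9559 N (tension)
  F[1-2] = +898.9455 N (tension)
  F[1-3] = -728.3164 N (compression)
  F[2-3] = -944.3472 N (compression)
  F[2-4] = +1494.0484 N (tension)
  F[3-4] = -1330.7069 N (compression)
  F[3-5] = -1050.5902 N (compression)
  F[4-5] = +1324.6743 N (tension)
  F[4-6] = +622.1602 N (tension)
  F[5-6] = -1453.2208 N (compression)
  Rx@0 = -450.2900 N
  Ry@0 = +866.9460 N
  Ry@6 = +1313.3040 N

-728.316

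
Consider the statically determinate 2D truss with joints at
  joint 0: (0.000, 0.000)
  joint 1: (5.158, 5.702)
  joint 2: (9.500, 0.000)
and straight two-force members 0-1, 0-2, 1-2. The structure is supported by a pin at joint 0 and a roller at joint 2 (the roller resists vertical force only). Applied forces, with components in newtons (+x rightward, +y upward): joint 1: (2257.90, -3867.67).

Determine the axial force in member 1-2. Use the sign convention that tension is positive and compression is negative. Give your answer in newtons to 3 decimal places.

N=3 nodes, M=3 members, R=3 reactions → 2N=6, M+R=6
member 0 (0-1): L=7.6888, (cx,cy)=(0.6708,0.7416)
member 1 (0-2): L=9.5000, (cx,cy)=(1.0000,0.0000)
member 2 (1-2): L=7.1670, (cx,cy)=(0.6058,-0.7956)
solve A·x = −loads:
  F[0-1] = -556.2498 N (compression)
  F[0-2] = +2631.0575 N (tension)
  F[1-2] = -4342.8759 N (compression)
  Rx@0 = -2257.9000 N
  Ry@0 = +412.5134 N
  Ry@2 = +3455.1566 N

-4342.876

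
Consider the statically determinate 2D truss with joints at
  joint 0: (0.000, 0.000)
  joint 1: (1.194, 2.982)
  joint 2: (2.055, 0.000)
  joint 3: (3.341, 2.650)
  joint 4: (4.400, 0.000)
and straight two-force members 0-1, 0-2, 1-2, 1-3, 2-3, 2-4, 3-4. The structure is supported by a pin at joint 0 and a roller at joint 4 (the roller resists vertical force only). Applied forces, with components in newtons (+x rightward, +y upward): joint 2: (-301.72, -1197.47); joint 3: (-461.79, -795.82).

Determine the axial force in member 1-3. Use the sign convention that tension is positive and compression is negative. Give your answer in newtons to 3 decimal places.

-808.643

N=5 nodes, M=7 members, R=3 reactions → 2N=10, M+R=10
member 0 (0-1): L=3.2122, (cx,cy)=(0.3717,0.9283)
member 1 (0-2): L=2.0550, (cx,cy)=(1.0000,0.0000)
member 2 (1-2): L=3.1038, (cx,cy)=(0.2774,-0.9608)
member 3 (1-3): L=2.1725, (cx,cy)=(0.9883,-0.1528)
member 4 (2-3): L=2.9456, (cx,cy)=(0.4366,0.8997)
member 5 (2-4): L=2.3450, (cx,cy)=(1.0000,0.0000)
member 6 (3-4): L=2.8538, (cx,cy)=(0.3711,-0.9286)
solve A·x = −loads:
  F[0-1] = -1193.3674 N (compression)
  F[0-2] = -319.9202 N (compression)
  F[1-2] = +1281.7381 N (tension)
  F[1-3] = -808.6431 N (compression)
  F[2-3] = -37.7535 N (compression)
  F[2-4] = +353.8379 N (tension)
  F[3-4] = -953.5132 N (compression)
  Rx@0 = +763.5100 N
  Ry@0 = +1107.8600 N
  Ry@4 = +885.4300 N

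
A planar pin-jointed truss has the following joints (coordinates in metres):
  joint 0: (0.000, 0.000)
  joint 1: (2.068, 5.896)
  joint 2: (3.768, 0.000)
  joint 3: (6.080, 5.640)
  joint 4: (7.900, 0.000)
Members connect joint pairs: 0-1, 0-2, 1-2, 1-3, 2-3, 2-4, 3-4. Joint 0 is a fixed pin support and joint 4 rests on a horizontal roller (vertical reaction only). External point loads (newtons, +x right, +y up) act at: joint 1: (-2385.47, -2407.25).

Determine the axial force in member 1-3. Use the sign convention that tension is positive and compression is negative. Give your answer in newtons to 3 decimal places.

822.851

N=5 nodes, M=7 members, R=3 reactions → 2N=10, M+R=10
member 0 (0-1): L=6.2482, (cx,cy)=(0.3310,0.9436)
member 1 (0-2): L=3.7680, (cx,cy)=(1.0000,0.0000)
member 2 (1-2): L=6.1362, (cx,cy)=(0.2770,-0.9609)
member 3 (1-3): L=4.0202, (cx,cy)=(0.9980,-0.0637)
member 4 (2-3): L=6.0955, (cx,cy)=(0.3793,0.9253)
member 5 (2-4): L=4.1320, (cx,cy)=(1.0000,0.0000)
member 6 (3-4): L=5.9264, (cx,cy)=(0.3071,-0.9517)
solve A·x = −loads:
  F[0-1] = -3769.9229 N (compression)
  F[0-2] = -1137.7095 N (compression)
  F[1-2] = +1142.5179 N (tension)
  F[1-3] = +822.8508 N (tension)
  F[2-3] = -1186.4542 N (compression)
  F[2-4] = -371.1621 N (compression)
  F[3-4] = +1208.5980 N (tension)
  Rx@0 = +2385.4700 N
  Ry@0 = +3557.4447 N
  Ry@4 = -1150.1947 N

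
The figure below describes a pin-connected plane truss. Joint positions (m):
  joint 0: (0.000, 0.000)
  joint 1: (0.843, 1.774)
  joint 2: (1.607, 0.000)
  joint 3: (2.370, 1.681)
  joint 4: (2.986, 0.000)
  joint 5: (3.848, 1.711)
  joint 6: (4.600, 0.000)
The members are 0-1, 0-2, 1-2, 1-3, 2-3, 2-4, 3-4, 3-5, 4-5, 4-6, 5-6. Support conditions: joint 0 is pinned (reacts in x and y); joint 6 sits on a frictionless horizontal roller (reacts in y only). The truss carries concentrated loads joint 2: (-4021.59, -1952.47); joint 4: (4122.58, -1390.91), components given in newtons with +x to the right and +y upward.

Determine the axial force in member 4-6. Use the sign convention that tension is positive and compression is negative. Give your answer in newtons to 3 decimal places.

N=7 nodes, M=11 members, R=3 reactions → 2N=14, M+R=14
member 0 (0-1): L=1.9641, (cx,cy)=(0.4292,0.9032)
member 1 (0-2): L=1.6070, (cx,cy)=(1.0000,0.0000)
member 2 (1-2): L=1.9315, (cx,cy)=(0.3955,-0.9184)
member 3 (1-3): L=1.5298, (cx,cy)=(0.9982,-0.0608)
member 4 (2-3): L=1.8461, (cx,cy)=(0.4133,0.9106)
member 5 (2-4): L=1.3790, (cx,cy)=(1.0000,0.0000)
member 6 (3-4): L=1.7903, (cx,cy)=(0.3441,-0.9389)
member 7 (3-5): L=1.4783, (cx,cy)=(0.9998,0.0203)
member 8 (4-5): L=1.9159, (cx,cy)=(0.4499,0.8931)
member 9 (4-6): L=1.6140, (cx,cy)=(1.0000,0.0000)
member 10 (5-6): L=1.8690, (cx,cy)=(0.4024,-0.9155)
solve A·x = −loads:
  F[0-1] = -1946.8450 N (compression)
  F[0-2] = +936.5802 N (tension)
  F[1-2] = +2023.0141 N (tension)
  F[1-3] = -1638.8108 N (compression)
  F[2-3] = +103.7110 N (tension)
  F[2-4] = +5715.4947 N (tension)
  F[3-4] = -239.3375 N (compression)
  F[3-5] = -1510.8760 N (compression)
  F[4-5] = +1809.0871 N (tension)
  F[4-6] = +696.6101 N (tension)
  F[5-6] = -1731.3017 N (compression)
  Rx@0 = -100.9900 N
  Ry@0 = +1758.4068 N
  Ry@6 = +1584.9732 N

696.610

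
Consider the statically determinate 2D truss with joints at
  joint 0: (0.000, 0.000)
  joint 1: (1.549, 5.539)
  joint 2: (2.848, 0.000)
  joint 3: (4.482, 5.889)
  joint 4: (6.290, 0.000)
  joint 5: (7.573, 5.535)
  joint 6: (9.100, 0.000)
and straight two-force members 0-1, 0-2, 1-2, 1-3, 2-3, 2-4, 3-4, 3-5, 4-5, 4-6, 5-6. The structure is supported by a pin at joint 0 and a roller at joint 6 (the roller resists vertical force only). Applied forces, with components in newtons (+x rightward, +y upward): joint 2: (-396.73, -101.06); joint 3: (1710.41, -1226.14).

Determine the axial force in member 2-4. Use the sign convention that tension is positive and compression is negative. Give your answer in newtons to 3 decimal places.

N=7 nodes, M=11 members, R=3 reactions → 2N=14, M+R=14
member 0 (0-1): L=5.7515, (cx,cy)=(0.2693,0.9631)
member 1 (0-2): L=2.8480, (cx,cy)=(1.0000,0.0000)
member 2 (1-2): L=5.6893, (cx,cy)=(0.2283,-0.9736)
member 3 (1-3): L=2.9538, (cx,cy)=(0.9930,0.1185)
member 4 (2-3): L=6.1115, (cx,cy)=(0.2674,0.9636)
member 5 (2-4): L=3.4420, (cx,cy)=(1.0000,0.0000)
member 6 (3-4): L=6.1603, (cx,cy)=(0.2935,-0.9560)
member 7 (3-5): L=3.1112, (cx,cy)=(0.9935,-0.1138)
member 8 (4-5): L=5.6818, (cx,cy)=(0.2258,0.9742)
member 9 (4-6): L=2.8100, (cx,cy)=(1.0000,0.0000)
member 10 (5-6): L=5.7418, (cx,cy)=(0.2659,-0.9640)
solve A·x = −loads:
  F[0-1] = +431.1463 N (tension)
  F[0-2] = +1197.5635 N (tension)
  F[1-2] = -401.0259 N (compression)
  F[1-3] = +209.1538 N (tension)
  F[2-3] = +510.0615 N (tension)
  F[2-4] = +1366.3569 N (tension)
  F[3-4] = -1719.4496 N (compression)
  F[3-5] = -867.3439 N (compression)
  F[4-5] = +1687.3084 N (tension)
  F[4-6] = +480.6990 N (tension)
  F[5-6] = -1807.5077 N (compression)
  Rx@0 = -1313.6800 N
  Ry@0 = -415.2157 N
  Ry@6 = +1742.4157 N

1366.357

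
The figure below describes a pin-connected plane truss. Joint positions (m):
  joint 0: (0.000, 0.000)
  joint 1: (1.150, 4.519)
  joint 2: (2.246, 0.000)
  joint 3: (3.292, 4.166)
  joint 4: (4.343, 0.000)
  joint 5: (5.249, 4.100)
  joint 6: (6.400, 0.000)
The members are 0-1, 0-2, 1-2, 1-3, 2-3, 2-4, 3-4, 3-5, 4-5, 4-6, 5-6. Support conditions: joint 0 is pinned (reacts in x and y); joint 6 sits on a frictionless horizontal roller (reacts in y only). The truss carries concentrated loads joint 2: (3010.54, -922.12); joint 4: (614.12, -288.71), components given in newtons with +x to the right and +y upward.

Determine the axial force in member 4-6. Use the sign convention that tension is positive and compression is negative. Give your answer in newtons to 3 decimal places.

N=7 nodes, M=11 members, R=3 reactions → 2N=14, M+R=14
member 0 (0-1): L=4.6630, (cx,cy)=(0.2466,0.9691)
member 1 (0-2): L=2.2460, (cx,cy)=(1.0000,0.0000)
member 2 (1-2): L=4.6500, (cx,cy)=(0.2357,-0.9718)
member 3 (1-3): L=2.1709, (cx,cy)=(0.9867,-0.1626)
member 4 (2-3): L=4.2953, (cx,cy)=(0.2435,0.9699)
member 5 (2-4): L=2.0970, (cx,cy)=(1.0000,0.0000)
member 6 (3-4): L=4.2965, (cx,cy)=(0.2446,-0.9696)
member 7 (3-5): L=1.9581, (cx,cy)=(0.9994,-0.0337)
member 8 (4-5): L=4.1989, (cx,cy)=(0.2158,0.9764)
member 9 (4-6): L=2.0570, (cx,cy)=(1.0000,0.0000)
member 10 (5-6): L=4.2585, (cx,cy)=(0.2703,-0.9628)
solve A·x = −loads:
  F[0-1] = -713.3403 N (compression)
  F[0-2] = +3800.5845 N (tension)
  F[1-2] = +772.0384 N (tension)
  F[1-3] = -362.7202 N (compression)
  F[2-3] = +177.1663 N (tension)
  F[2-4] = +928.8690 N (tension)
  F[3-4] = -229.0463 N (compression)
  F[3-5] = -258.8676 N (compression)
  F[4-5] = +523.1205 N (tension)
  F[4-6] = +145.8467 N (tension)
  F[5-6] = -539.6070 N (compression)
  Rx@0 = -3624.6600 N
  Ry@0 = +691.3067 N
  Ry@6 = +519.5233 N

145.847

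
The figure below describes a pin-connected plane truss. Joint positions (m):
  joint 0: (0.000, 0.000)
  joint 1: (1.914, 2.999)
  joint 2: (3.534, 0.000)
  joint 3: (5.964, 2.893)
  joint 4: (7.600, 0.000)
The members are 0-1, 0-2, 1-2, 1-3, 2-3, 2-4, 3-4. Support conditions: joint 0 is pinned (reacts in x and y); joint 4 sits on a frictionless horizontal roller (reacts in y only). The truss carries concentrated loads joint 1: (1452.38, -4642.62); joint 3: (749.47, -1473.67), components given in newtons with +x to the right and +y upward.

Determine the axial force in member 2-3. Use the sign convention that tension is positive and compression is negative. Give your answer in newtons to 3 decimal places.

N=5 nodes, M=7 members, R=3 reactions → 2N=10, M+R=10
member 0 (0-1): L=3.5577, (cx,cy)=(0.5380,0.8430)
member 1 (0-2): L=3.5340, (cx,cy)=(1.0000,0.0000)
member 2 (1-2): L=3.4086, (cx,cy)=(0.4753,-0.8798)
member 3 (1-3): L=4.0514, (cx,cy)=(0.9997,-0.0262)
member 4 (2-3): L=3.7781, (cx,cy)=(0.6432,0.7657)
member 5 (2-4): L=4.0660, (cx,cy)=(1.0000,0.0000)
member 6 (3-4): L=3.3235, (cx,cy)=(0.4922,-0.8705)
solve A·x = −loads:
  F[0-1] = -3478.5155 N (compression)
  F[0-2] = +4073.2373 N (tension)
  F[1-2] = -1871.5661 N (compression)
  F[1-3] = -2435.0987 N (compression)
  F[2-3] = +2150.4938 N (tension)
  F[2-4] = +1800.5946 N (tension)
  F[3-4] = -3657.9190 N (compression)
  Rx@0 = -2201.8500 N
  Ry@0 = +2932.2312 N
  Ry@4 = +3184.0588 N

2150.494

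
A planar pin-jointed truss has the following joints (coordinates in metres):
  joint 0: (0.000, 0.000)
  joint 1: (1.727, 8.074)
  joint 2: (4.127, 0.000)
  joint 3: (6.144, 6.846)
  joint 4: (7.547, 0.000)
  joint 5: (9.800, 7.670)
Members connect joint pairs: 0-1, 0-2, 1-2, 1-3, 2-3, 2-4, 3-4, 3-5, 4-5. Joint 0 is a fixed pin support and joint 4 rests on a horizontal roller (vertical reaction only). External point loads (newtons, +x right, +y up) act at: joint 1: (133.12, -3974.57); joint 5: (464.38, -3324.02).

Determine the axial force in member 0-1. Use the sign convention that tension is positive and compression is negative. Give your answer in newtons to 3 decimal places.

N=6 nodes, M=9 members, R=3 reactions → 2N=12, M+R=12
member 0 (0-1): L=8.2566, (cx,cy)=(0.2092,0.9779)
member 1 (0-2): L=4.1270, (cx,cy)=(1.0000,0.0000)
member 2 (1-2): L=8.4232, (cx,cy)=(0.2849,-0.9585)
member 3 (1-3): L=4.5845, (cx,cy)=(0.9635,-0.2679)
member 4 (2-3): L=7.1369, (cx,cy)=(0.2826,0.9592)
member 5 (2-4): L=3.4200, (cx,cy)=(1.0000,0.0000)
member 6 (3-4): L=6.9883, (cx,cy)=(0.2008,-0.9796)
member 7 (3-5): L=3.7477, (cx,cy)=(0.9755,0.2199)
member 8 (4-5): L=7.9941, (cx,cy)=(0.2818,0.9595)
solve A·x = −loads:
  F[0-1] = -1491.3660 N (compression)
  F[0-2] = +909.4418 N (tension)
  F[1-2] = -2720.7625 N (compression)
  F[1-3] = +342.6846 N (tension)
  F[2-3] = +2718.8192 N (tension)
  F[2-4] = -634.1584 N (compression)
  F[3-4] = -2213.5099 N (compression)
  F[3-5] = +1581.6358 N (tension)
  F[4-5] = -3826.9016 N (compression)
  Rx@0 = -597.5000 N
  Ry@0 = +1458.3775 N
  Ry@4 = +5840.2125 N

-1491.366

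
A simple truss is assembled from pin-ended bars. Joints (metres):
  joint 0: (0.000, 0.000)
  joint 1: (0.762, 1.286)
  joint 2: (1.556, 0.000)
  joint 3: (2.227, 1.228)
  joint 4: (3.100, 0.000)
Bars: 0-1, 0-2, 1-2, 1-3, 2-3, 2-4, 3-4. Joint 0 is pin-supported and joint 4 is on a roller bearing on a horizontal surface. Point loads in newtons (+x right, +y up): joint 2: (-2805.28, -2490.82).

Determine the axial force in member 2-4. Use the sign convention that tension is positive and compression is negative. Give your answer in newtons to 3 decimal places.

N=5 nodes, M=7 members, R=3 reactions → 2N=10, M+R=10
member 0 (0-1): L=1.4948, (cx,cy)=(0.5098,0.8603)
member 1 (0-2): L=1.5560, (cx,cy)=(1.0000,0.0000)
member 2 (1-2): L=1.5114, (cx,cy)=(0.5254,-0.8509)
member 3 (1-3): L=1.4661, (cx,cy)=(0.9992,-0.0396)
member 4 (2-3): L=1.3994, (cx,cy)=(0.4795,0.8775)
member 5 (2-4): L=1.5440, (cx,cy)=(1.0000,0.0000)
member 6 (3-4): L=1.5067, (cx,cy)=(0.5794,-0.8150)
solve A·x = −loads:
  F[0-1] = -1442.0201 N (compression)
  F[0-2] = -2070.1876 N (compression)
  F[1-2] = +1529.5904 N (tension)
  F[1-3] = -1539.8712 N (compression)
  F[2-3] = +1355.2819 N (tension)
  F[2-4] = +888.8042 N (tension)
  F[3-4] = -1533.9656 N (compression)
  Rx@0 = +2805.2800 N
  Ry@0 = +1240.5891 N
  Ry@4 = +1250.2309 N

888.804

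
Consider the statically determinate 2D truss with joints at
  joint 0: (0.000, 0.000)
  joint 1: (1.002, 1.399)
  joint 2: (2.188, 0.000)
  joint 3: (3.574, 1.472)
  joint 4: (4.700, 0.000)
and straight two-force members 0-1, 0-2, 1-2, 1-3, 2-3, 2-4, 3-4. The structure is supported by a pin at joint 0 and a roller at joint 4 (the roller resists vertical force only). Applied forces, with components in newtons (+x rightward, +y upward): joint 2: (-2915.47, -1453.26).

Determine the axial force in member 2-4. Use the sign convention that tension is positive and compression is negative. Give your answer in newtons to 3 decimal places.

N=5 nodes, M=7 members, R=3 reactions → 2N=10, M+R=10
member 0 (0-1): L=1.7208, (cx,cy)=(0.5823,0.8130)
member 1 (0-2): L=2.1880, (cx,cy)=(1.0000,0.0000)
member 2 (1-2): L=1.8341, (cx,cy)=(0.6467,-0.7628)
member 3 (1-3): L=2.5730, (cx,cy)=(0.9996,0.0284)
member 4 (2-3): L=2.0218, (cx,cy)=(0.6855,0.7281)
member 5 (2-4): L=2.5120, (cx,cy)=(1.0000,0.0000)
member 6 (3-4): L=1.8533, (cx,cy)=(0.6076,-0.7943)
solve A·x = −loads:
  F[0-1] = -955.3920 N (compression)
  F[0-2] = -2359.1623 N (compression)
  F[1-2] = +974.1299 N (tension)
  F[1-3] = -1186.7073 N (compression)
  F[2-3] = +975.4859 N (tension)
  F[2-4] = +517.5155 N (tension)
  F[3-4] = -851.7788 N (compression)
  Rx@0 = +2915.4700 N
  Ry@0 = +776.7211 N
  Ry@4 = +676.5389 N

517.515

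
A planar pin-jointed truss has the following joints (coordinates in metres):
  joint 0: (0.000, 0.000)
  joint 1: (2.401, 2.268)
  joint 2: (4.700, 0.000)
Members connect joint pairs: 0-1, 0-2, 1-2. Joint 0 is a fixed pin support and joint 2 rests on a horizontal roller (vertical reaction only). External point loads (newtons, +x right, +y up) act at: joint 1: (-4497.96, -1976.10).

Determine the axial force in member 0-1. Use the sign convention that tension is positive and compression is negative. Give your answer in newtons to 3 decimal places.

N=3 nodes, M=3 members, R=3 reactions → 2N=6, M+R=6
member 0 (0-1): L=3.3028, (cx,cy)=(0.7270,0.6867)
member 1 (0-2): L=4.7000, (cx,cy)=(1.0000,0.0000)
member 2 (1-2): L=3.2294, (cx,cy)=(0.7119,-0.7023)
solve A·x = −loads:
  F[0-1] = -4568.4829 N (compression)
  F[0-2] = -1176.8814 N (compression)
  F[1-2] = +1653.1785 N (tension)
  Rx@0 = +4497.9600 N
  Ry@0 = +3137.1122 N
  Ry@2 = -1161.0122 N

-4568.483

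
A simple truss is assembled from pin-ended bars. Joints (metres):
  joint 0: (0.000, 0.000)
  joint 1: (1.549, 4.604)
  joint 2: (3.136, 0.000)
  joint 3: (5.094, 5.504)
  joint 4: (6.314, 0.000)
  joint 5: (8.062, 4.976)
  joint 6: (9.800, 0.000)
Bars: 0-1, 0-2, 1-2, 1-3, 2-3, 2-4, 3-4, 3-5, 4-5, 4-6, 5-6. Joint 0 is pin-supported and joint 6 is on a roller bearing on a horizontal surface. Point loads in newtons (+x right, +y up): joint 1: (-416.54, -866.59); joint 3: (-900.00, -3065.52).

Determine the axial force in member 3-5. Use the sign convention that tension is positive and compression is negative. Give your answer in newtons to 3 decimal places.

-689.306

N=7 nodes, M=11 members, R=3 reactions → 2N=14, M+R=14
member 0 (0-1): L=4.8576, (cx,cy)=(0.3189,0.9478)
member 1 (0-2): L=3.1360, (cx,cy)=(1.0000,0.0000)
member 2 (1-2): L=4.8698, (cx,cy)=(0.3259,-0.9454)
member 3 (1-3): L=3.6575, (cx,cy)=(0.9693,0.2461)
member 4 (2-3): L=5.8419, (cx,cy)=(0.3352,0.9422)
member 5 (2-4): L=3.1780, (cx,cy)=(1.0000,0.0000)
member 6 (3-4): L=5.6376, (cx,cy)=(0.2164,-0.9763)
member 7 (3-5): L=3.0146, (cx,cy)=(0.9845,-0.1751)
member 8 (4-5): L=5.2741, (cx,cy)=(0.3314,0.9435)
member 9 (4-6): L=3.4860, (cx,cy)=(1.0000,0.0000)
member 10 (5-6): L=5.2708, (cx,cy)=(0.3297,-0.9441)
solve A·x = −loads:
  F[0-1] = -3062.7415 N (compression)
  F[0-2] = -339.8864 N (compression)
  F[1-2] = +1842.2095 N (tension)
  F[1-3] = -1197.2729 N (compression)
  F[2-3] = -1848.5655 N (compression)
  F[2-4] = +880.0330 N (tension)
  F[3-4] = -930.5818 N (compression)
  F[3-5] = -689.3061 N (compression)
  F[4-5] = +962.9575 N (tension)
  F[4-6] = +359.4967 N (tension)
  F[5-6] = -1090.2366 N (compression)
  Rx@0 = +1316.5400 N
  Ry@0 = +2902.8491 N
  Ry@6 = +1029.2609 N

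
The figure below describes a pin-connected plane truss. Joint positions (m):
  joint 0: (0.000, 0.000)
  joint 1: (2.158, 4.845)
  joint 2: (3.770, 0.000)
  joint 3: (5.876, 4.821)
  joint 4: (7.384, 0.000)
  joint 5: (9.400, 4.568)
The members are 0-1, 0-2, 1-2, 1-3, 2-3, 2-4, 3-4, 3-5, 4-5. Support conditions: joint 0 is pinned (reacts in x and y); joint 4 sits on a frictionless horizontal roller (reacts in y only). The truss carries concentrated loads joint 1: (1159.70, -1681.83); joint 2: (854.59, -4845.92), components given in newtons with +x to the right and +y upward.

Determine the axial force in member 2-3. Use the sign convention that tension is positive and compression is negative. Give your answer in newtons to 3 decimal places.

4047.038

N=6 nodes, M=9 members, R=3 reactions → 2N=12, M+R=12
member 0 (0-1): L=5.3039, (cx,cy)=(0.4069,0.9135)
member 1 (0-2): L=3.7700, (cx,cy)=(1.0000,0.0000)
member 2 (1-2): L=5.1061, (cx,cy)=(0.3157,-0.9489)
member 3 (1-3): L=3.7181, (cx,cy)=(1.0000,-0.0065)
member 4 (2-3): L=5.2609, (cx,cy)=(0.4003,0.9164)
member 5 (2-4): L=3.6140, (cx,cy)=(1.0000,0.0000)
member 6 (3-4): L=5.0513, (cx,cy)=(0.2985,-0.9544)
member 7 (3-5): L=3.5331, (cx,cy)=(0.9974,-0.0716)
member 8 (4-5): L=4.9931, (cx,cy)=(0.4038,0.9149)
solve A·x = −loads:
  F[0-1] = -3066.4385 N (compression)
  F[0-2] = +3261.9412 N (tension)
  F[1-2] = +1198.5936 N (tension)
  F[1-3] = -2785.8040 N (compression)
  F[2-3] = +4047.0377 N (tension)
  F[2-4] = +1165.6754 N (tension)
  F[3-4] = -3904.6622 N (compression)
  F[3-5] = +0.0000 N (tension)
  F[4-5] = -0.0000 N (compression)
  Rx@0 = -2014.2900 N
  Ry@0 = +2801.1446 N
  Ry@4 = +3726.6054 N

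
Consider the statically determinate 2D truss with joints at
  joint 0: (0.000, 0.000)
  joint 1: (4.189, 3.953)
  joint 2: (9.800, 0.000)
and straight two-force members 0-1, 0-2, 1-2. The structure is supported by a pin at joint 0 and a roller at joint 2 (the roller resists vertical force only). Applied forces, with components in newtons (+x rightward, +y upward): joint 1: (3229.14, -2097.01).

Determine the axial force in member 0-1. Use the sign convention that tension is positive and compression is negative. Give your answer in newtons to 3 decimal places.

148.450

N=3 nodes, M=3 members, R=3 reactions → 2N=6, M+R=6
member 0 (0-1): L=5.7597, (cx,cy)=(0.7273,0.6863)
member 1 (0-2): L=9.8000, (cx,cy)=(1.0000,0.0000)
member 2 (1-2): L=6.8636, (cx,cy)=(0.8175,-0.5759)
solve A·x = −loads:
  F[0-1] = +148.4497 N (tension)
  F[0-2] = +3121.1729 N (tension)
  F[1-2] = -3817.9650 N (compression)
  Rx@0 = -3229.1400 N
  Ry@0 = -101.8844 N
  Ry@2 = +2198.8944 N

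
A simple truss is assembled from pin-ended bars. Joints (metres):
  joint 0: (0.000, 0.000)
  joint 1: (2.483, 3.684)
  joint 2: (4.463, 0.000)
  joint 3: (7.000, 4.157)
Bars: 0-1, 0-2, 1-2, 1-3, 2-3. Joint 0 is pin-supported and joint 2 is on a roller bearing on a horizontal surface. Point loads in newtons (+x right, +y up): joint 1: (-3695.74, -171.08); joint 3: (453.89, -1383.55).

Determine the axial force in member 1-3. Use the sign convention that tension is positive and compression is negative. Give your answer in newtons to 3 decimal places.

1394.481

N=4 nodes, M=5 members, R=3 reactions → 2N=8, M+R=8
member 0 (0-1): L=4.4427, (cx,cy)=(0.5589,0.8292)
member 1 (0-2): L=4.4630, (cx,cy)=(1.0000,0.0000)
member 2 (1-2): L=4.1824, (cx,cy)=(0.4734,-0.8808)
member 3 (1-3): L=4.5417, (cx,cy)=(0.9946,0.1041)
member 4 (2-3): L=4.8700, (cx,cy)=(0.5209,0.8536)
solve A·x = −loads:
  F[0-1] = -2312.1448 N (compression)
  F[0-2] = -1949.5909 N (compression)
  F[1-2] = +2147.3387 N (tension)
  F[1-3] = +1394.4812 N (tension)
  F[2-3] = -1790.9973 N (compression)
  Rx@0 = +3241.8500 N
  Ry@0 = +1917.3107 N
  Ry@2 = -362.6807 N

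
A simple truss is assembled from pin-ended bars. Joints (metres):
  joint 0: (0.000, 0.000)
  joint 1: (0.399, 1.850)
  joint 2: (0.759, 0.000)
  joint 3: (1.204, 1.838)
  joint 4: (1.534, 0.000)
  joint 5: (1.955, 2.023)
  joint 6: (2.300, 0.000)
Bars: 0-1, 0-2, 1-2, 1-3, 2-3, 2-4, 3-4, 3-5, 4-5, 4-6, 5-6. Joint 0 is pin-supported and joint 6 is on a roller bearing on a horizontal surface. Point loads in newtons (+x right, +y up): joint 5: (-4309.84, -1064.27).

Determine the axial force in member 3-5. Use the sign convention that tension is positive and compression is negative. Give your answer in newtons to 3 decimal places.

-3251.779

N=7 nodes, M=11 members, R=3 reactions → 2N=14, M+R=14
member 0 (0-1): L=1.8925, (cx,cy)=(0.2108,0.9775)
member 1 (0-2): L=0.7590, (cx,cy)=(1.0000,0.0000)
member 2 (1-2): L=1.8847, (cx,cy)=(0.1910,-0.9816)
member 3 (1-3): L=0.8051, (cx,cy)=(0.9999,-0.0149)
member 4 (2-3): L=1.8911, (cx,cy)=(0.2353,0.9719)
member 5 (2-4): L=0.7750, (cx,cy)=(1.0000,0.0000)
member 6 (3-4): L=1.8674, (cx,cy)=(0.1767,-0.9843)
member 7 (3-5): L=0.7735, (cx,cy)=(0.9710,0.2392)
member 8 (4-5): L=2.0663, (cx,cy)=(0.2037,0.9790)
member 9 (4-6): L=0.7660, (cx,cy)=(1.0000,0.0000)
member 10 (5-6): L=2.0522, (cx,cy)=(0.1681,-0.9858)
solve A·x = −loads:
  F[0-1] = -4041.2605 N (compression)
  F[0-2] = -3457.8292 N (compression)
  F[1-2] = +4049.2113 N (tension)
  F[1-3] = -1625.6380 N (compression)
  F[2-3] = -4089.4901 N (compression)
  F[2-4] = -1722.0746 N (compression)
  F[3-4] = +3223.3704 N (tension)
  F[3-5] = -3251.7789 N (compression)
  F[4-5] = -3240.6128 N (compression)
  F[4-6] = -492.2016 N (compression)
  F[5-6] = +2927.8248 N (tension)
  Rx@0 = +4309.8400 N
  Ry@0 = +3950.4259 N
  Ry@6 = -2886.1559 N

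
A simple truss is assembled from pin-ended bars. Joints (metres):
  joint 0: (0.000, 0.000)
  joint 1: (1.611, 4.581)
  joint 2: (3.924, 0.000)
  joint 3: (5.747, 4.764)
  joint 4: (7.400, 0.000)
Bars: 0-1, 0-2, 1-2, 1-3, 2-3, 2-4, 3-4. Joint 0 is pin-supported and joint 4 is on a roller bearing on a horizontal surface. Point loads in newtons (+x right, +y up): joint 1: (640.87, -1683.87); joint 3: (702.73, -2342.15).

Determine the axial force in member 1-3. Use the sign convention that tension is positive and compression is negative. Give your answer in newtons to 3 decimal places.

-626.453

N=5 nodes, M=7 members, R=3 reactions → 2N=10, M+R=10
member 0 (0-1): L=4.8560, (cx,cy)=(0.3318,0.9434)
member 1 (0-2): L=3.9240, (cx,cy)=(1.0000,0.0000)
member 2 (1-2): L=5.1318, (cx,cy)=(0.4507,-0.8927)
member 3 (1-3): L=4.1400, (cx,cy)=(0.9990,0.0442)
member 4 (2-3): L=5.1009, (cx,cy)=(0.3574,0.9340)
member 5 (2-4): L=3.4760, (cx,cy)=(1.0000,0.0000)
member 6 (3-4): L=5.0426, (cx,cy)=(0.3278,-0.9447)
solve A·x = −loads:
  F[0-1] = -1050.8468 N (compression)
  F[0-2] = +1692.2221 N (tension)
  F[1-2] = -806.8270 N (compression)
  F[1-3] = -626.4532 N (compression)
  F[2-3] = +771.1581 N (tension)
  F[2-4] = +1052.9675 N (tension)
  F[3-4] = -3212.1744 N (compression)
  Rx@0 = -1343.6000 N
  Ry@0 = +991.3333 N
  Ry@4 = +3034.6867 N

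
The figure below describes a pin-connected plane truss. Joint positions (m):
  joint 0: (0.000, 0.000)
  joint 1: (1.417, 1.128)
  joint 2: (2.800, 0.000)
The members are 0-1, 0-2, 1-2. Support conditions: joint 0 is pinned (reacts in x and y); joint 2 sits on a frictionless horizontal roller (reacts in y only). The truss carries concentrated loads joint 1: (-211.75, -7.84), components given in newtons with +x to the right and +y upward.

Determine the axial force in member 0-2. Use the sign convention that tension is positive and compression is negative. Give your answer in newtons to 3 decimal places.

N=3 nodes, M=3 members, R=3 reactions → 2N=6, M+R=6
member 0 (0-1): L=1.8112, (cx,cy)=(0.7824,0.6228)
member 1 (0-2): L=2.8000, (cx,cy)=(1.0000,0.0000)
member 2 (1-2): L=1.7847, (cx,cy)=(0.7749,-0.6320)
solve A·x = −loads:
  F[0-1] = -143.1860 N (compression)
  F[0-2] = -99.7248 N (compression)
  F[1-2] = +128.6888 N (tension)
  Rx@0 = +211.7500 N
  Ry@0 = +89.1774 N
  Ry@2 = -81.3374 N

-99.725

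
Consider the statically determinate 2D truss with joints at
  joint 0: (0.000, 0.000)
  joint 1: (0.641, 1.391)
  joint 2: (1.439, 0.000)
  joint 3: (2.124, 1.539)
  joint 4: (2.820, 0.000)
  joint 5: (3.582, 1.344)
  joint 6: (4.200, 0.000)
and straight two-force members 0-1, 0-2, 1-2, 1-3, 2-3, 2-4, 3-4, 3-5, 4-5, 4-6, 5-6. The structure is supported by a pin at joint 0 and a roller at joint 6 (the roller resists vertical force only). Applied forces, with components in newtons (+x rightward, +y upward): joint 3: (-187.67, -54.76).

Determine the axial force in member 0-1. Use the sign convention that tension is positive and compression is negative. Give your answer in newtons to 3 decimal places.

N=7 nodes, M=11 members, R=3 reactions → 2N=14, M+R=14
member 0 (0-1): L=1.5316, (cx,cy)=(0.4185,0.9082)
member 1 (0-2): L=1.4390, (cx,cy)=(1.0000,0.0000)
member 2 (1-2): L=1.6036, (cx,cy)=(0.4976,-0.8674)
member 3 (1-3): L=1.4904, (cx,cy)=(0.9951,0.0993)
member 4 (2-3): L=1.6846, (cx,cy)=(0.4066,0.9136)
member 5 (2-4): L=1.3810, (cx,cy)=(1.0000,0.0000)
member 6 (3-4): L=1.6891, (cx,cy)=(0.4121,-0.9112)
member 7 (3-5): L=1.4710, (cx,cy)=(0.9912,-0.1326)
member 8 (4-5): L=1.5450, (cx,cy)=(0.4932,0.8699)
member 9 (4-6): L=1.3800, (cx,cy)=(1.0000,0.0000)
member 10 (5-6): L=1.4793, (cx,cy)=(0.4178,-0.9086)
solve A·x = −loads:
  F[0-1] = -105.5207 N (compression)
  F[0-2] = -143.5075 N (compression)
  F[1-2] = +99.6964 N (tension)
  F[1-3] = -94.2388 N (compression)
  F[2-3] = -94.6555 N (compression)
  F[2-4] = -55.4069 N (compression)
  F[3-4] = +39.3255 N (tension)
  F[3-5] = +39.5514 N (tension)
  F[4-5] = -41.1900 N (compression)
  F[4-6] = -18.8870 N (compression)
  F[5-6] = +45.2090 N (tension)
  Rx@0 = +187.6700 N
  Ry@0 = +95.8347 N
  Ry@6 = -41.0747 N

-105.521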